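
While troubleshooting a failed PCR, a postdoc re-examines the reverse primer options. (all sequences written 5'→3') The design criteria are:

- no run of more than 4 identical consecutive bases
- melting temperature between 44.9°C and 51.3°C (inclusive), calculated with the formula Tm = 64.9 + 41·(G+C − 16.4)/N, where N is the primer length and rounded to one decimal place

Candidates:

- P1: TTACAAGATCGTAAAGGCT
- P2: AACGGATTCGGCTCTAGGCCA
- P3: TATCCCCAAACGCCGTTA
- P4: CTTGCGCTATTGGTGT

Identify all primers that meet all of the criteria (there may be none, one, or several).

P1 (19 nt, A=7 T=5 G=4 C=3): longest run = 3 ✓; Tm = 64.9 + 41·(7 − 16.4)/19 = 44.6°C, outside 44.9–51.3°C ✗ — fails.
P2 (21 nt, A=5 T=4 G=6 C=6): longest run = 2 ✓; Tm = 64.9 + 41·(12 − 16.4)/21 = 56.3°C, outside 44.9–51.3°C ✗ — fails.
P3 (18 nt, A=5 T=4 G=2 C=7): longest run = 4 ✓; Tm = 64.9 + 41·(9 − 16.4)/18 = 48.0°C ✓ — passes.
P4 (16 nt, A=1 T=7 G=5 C=3): longest run = 2 ✓; Tm = 64.9 + 41·(8 − 16.4)/16 = 43.4°C, outside 44.9–51.3°C ✗ — fails.

P3 only.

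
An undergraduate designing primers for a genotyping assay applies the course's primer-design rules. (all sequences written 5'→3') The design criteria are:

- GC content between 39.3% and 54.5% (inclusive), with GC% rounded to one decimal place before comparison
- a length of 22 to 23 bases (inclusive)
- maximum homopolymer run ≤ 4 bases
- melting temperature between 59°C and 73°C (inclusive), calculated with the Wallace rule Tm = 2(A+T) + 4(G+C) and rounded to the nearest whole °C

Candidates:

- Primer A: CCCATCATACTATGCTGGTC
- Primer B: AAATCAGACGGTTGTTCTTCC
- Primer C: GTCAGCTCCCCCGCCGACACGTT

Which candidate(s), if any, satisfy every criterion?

None of the candidates satisfy all criteria.

Primer A (20 nt, A=4 T=6 G=3 C=7): GC 10/20 = 50.0% ✓; length 20, outside 22–23 ✗; longest run = 3 ✓; Tm = 2·10 + 4·10 = 60°C ✓ — fails.
Primer B (21 nt, A=5 T=7 G=4 C=5): GC 9/21 = 42.9% ✓; length 21, outside 22–23 ✗; longest run = 3 ✓; Tm = 2·12 + 4·9 = 60°C ✓ — fails.
Primer C (23 nt, A=3 T=4 G=5 C=11): GC 16/23 = 69.6%, outside 39.3–54.5% ✗; length 23 ✓; longest run = 5, exceeds 4 ✗; Tm = 2·7 + 4·16 = 78°C, outside 59–73°C ✗ — fails.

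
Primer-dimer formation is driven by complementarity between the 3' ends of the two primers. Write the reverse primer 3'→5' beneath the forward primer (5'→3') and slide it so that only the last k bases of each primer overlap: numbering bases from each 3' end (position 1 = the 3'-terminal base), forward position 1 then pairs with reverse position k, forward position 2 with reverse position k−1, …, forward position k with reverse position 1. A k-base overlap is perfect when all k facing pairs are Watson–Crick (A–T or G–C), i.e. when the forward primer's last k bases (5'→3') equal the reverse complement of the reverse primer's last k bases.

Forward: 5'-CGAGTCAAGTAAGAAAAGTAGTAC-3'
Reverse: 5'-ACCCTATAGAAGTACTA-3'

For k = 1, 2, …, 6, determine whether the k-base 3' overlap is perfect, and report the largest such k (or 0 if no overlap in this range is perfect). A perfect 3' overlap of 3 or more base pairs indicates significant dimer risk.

Last 6 bases (5'→3') — forward …TAGTAC, reverse …GTACTA.
Reverse complement of the reverse primer's last 6 bases: TAGTAC; its first k bases are the reverse complement of the reverse primer's last k bases, so a perfect k-base overlap needs the forward primer's last k bases to equal them.
Comparing (forward last k vs required): k=1: C vs T ✗; k=2: AC vs TA ✗; k=3: TAC vs TAG ✗; k=4: GTAC vs TAGT ✗; k=5: AGTAC vs TAGTA ✗; k=6: TAGTAC vs TAGTAC ✓.
Only k = 6 is perfect, so the longest perfect 3' overlap is 6.

Longest perfect overlap: 6 complementary base pairs; significant dimer risk (threshold 3).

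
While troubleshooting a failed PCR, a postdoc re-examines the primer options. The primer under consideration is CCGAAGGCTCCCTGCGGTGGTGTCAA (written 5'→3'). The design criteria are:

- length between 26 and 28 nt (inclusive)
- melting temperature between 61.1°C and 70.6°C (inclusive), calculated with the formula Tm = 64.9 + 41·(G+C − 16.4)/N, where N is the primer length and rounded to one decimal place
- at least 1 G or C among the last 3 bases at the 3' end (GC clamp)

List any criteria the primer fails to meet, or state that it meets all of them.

Meets all criteria.

Base counts: A=4, T=5, G=9, C=8 (length 26).
length: length 26 ✓
Tm: Tm = 64.9 + 41·(17 − 16.4)/26 = 65.8°C ✓
GC clamp: 3' end CAA has 1 G/C ✓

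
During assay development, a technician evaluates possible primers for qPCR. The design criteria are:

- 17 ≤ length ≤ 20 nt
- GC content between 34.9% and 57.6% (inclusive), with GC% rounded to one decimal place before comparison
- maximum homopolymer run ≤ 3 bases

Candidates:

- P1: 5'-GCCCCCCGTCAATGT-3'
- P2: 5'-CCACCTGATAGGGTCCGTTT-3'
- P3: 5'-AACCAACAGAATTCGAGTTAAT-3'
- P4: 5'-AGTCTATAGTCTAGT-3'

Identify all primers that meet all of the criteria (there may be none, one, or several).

P1 (15 nt, A=2 T=3 G=3 C=7): length 15, outside 17–20 ✗; GC 10/15 = 66.7%, outside 34.9–57.6% ✗; longest run = 6, exceeds 3 ✗ — fails.
P2 (20 nt, A=3 T=6 G=5 C=6): length 20 ✓; GC 11/20 = 55.0% ✓; longest run = 3 ✓ — passes.
P3 (22 nt, A=10 T=5 G=3 C=4): length 22, outside 17–20 ✗; GC 7/22 = 31.8%, outside 34.9–57.6% ✗; longest run = 2 ✓ — fails.
P4 (15 nt, A=4 T=6 G=3 C=2): length 15, outside 17–20 ✗; GC 5/15 = 33.3%, outside 34.9–57.6% ✗; longest run = 1 ✓ — fails.

P2 only.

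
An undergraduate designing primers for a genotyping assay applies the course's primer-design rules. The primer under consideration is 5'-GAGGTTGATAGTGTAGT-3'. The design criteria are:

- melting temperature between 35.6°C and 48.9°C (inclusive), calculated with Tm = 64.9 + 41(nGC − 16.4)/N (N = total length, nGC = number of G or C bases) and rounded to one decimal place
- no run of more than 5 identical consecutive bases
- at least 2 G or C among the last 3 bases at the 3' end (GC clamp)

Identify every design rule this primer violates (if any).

Base counts: A=4, T=6, G=7, C=0 (length 17).
Tm: Tm = 64.9 + 41·(7 − 16.4)/17 = 42.2°C ✓
homopolymer run: longest run = 2 ✓
GC clamp: 3' end AGT has 1 G/C, need ≥2 ✗

Fails: GC clamp.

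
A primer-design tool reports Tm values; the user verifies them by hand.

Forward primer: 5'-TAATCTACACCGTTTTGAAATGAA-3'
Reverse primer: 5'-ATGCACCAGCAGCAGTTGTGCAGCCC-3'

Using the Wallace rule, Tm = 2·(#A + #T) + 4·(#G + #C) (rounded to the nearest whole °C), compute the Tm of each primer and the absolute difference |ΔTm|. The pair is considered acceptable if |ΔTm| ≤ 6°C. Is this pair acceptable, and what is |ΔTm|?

|ΔTm| = 22°C; the pair is not acceptable.

Forward: A=9 T=8 G=3 C=4 → Tm = 2·17 + 4·7 = 62°C.
Reverse: A=6 T=4 G=7 C=9 → Tm = 2·10 + 4·16 = 84°C.
|ΔTm| = |62 − 84| = 22°C, > 6°C.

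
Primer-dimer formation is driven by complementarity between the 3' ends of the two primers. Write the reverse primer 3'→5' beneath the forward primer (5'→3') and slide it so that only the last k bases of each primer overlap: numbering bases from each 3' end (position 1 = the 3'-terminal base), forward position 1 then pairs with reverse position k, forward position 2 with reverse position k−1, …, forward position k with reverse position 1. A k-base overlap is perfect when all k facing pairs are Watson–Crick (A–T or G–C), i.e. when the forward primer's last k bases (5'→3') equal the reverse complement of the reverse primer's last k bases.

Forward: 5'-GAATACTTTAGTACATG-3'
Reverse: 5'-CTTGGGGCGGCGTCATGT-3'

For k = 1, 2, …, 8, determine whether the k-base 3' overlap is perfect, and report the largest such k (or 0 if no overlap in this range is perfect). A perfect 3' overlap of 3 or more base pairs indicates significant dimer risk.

Longest perfect overlap: 5 complementary base pairs; significant dimer risk (threshold 3).

Last 8 bases (5'→3') — forward …AGTACATG, reverse …CGTCATGT.
Reverse complement of the reverse primer's last 8 bases: ACATGACG; its first k bases are the reverse complement of the reverse primer's last k bases, so a perfect k-base overlap needs the forward primer's last k bases to equal them.
Comparing (forward last k vs required): k=1: G vs A ✗; k=2: TG vs AC ✗; k=3: ATG vs ACA ✗; k=4: CATG vs ACAT ✗; k=5: ACATG vs ACATG ✓; k=6: TACATG vs ACATGA ✗; k=7: GTACATG vs ACATGAC ✗; k=8: AGTACATG vs ACATGACG ✗.
Only k = 5 is perfect, so the longest perfect 3' overlap is 5.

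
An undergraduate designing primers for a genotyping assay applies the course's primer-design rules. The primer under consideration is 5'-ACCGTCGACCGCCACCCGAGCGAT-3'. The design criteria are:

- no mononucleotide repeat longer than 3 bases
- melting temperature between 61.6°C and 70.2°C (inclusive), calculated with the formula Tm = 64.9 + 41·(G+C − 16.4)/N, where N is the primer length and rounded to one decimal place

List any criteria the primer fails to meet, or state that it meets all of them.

Base counts: A=5, T=2, G=6, C=11 (length 24).
homopolymer run: longest run = 3 ✓
Tm: Tm = 64.9 + 41·(17 − 16.4)/24 = 65.9°C ✓

Meets all criteria.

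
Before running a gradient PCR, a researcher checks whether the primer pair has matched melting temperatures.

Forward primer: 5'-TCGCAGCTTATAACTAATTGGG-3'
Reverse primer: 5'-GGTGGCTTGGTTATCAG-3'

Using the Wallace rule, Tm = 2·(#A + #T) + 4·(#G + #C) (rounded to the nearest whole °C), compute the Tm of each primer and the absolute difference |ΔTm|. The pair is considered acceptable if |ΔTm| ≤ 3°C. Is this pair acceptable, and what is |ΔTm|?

|ΔTm| = 10°C; the pair is not acceptable.

Forward: A=6 T=7 G=5 C=4 → Tm = 2·13 + 4·9 = 62°C.
Reverse: A=2 T=6 G=7 C=2 → Tm = 2·8 + 4·9 = 52°C.
|ΔTm| = |62 − 52| = 10°C, > 3°C.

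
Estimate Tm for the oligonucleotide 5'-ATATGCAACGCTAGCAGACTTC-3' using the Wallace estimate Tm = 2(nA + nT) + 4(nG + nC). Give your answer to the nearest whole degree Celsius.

Base counts: A=7, T=5, G=4, C=6 (length 22).
Tm = 2·(7+5) + 4·(4+6) = 2·12 + 4·10 = 24 + 40 = 64°C.

64°C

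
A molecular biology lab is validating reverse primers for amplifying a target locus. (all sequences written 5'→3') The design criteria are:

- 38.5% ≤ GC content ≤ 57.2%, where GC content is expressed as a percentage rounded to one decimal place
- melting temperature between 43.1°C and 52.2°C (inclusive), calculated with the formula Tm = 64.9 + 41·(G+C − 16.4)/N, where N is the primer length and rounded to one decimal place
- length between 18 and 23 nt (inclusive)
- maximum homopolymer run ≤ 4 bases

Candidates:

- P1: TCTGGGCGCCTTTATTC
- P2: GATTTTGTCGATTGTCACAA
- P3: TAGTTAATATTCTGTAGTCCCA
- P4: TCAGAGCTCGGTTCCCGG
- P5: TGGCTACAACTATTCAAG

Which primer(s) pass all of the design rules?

P1 (17 nt, A=1 T=7 G=4 C=5): GC 9/17 = 52.9% ✓; Tm = 64.9 + 41·(9 − 16.4)/17 = 47.1°C ✓; length 17, outside 18–23 ✗; longest run = 3 ✓ — fails.
P2 (20 nt, A=5 T=8 G=4 C=3): GC 7/20 = 35.0%, outside 38.5–57.2% ✗; Tm = 64.9 + 41·(7 − 16.4)/20 = 45.6°C ✓; length 20 ✓; longest run = 4 ✓ — fails.
P3 (22 nt, A=6 T=9 G=3 C=4): GC 7/22 = 31.8%, outside 38.5–57.2% ✗; Tm = 64.9 + 41·(7 − 16.4)/22 = 47.4°C ✓; length 22 ✓; longest run = 3 ✓ — fails.
P4 (18 nt, A=2 T=4 G=6 C=6): GC 12/18 = 66.7%, outside 38.5–57.2% ✗; Tm = 64.9 + 41·(12 − 16.4)/18 = 54.9°C, outside 43.1–52.2°C ✗; length 18 ✓; longest run = 3 ✓ — fails.
P5 (18 nt, A=6 T=5 G=3 C=4): GC 7/18 = 38.9% ✓; Tm = 64.9 + 41·(7 − 16.4)/18 = 43.5°C ✓; length 18 ✓; longest run = 2 ✓ — passes.

P5 only.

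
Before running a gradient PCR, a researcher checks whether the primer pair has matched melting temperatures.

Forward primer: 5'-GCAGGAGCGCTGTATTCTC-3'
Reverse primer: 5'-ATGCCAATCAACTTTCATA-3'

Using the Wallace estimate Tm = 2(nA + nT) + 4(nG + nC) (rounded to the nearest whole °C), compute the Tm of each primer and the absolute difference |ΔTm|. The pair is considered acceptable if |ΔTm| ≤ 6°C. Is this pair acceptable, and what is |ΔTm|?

|ΔTm| = 10°C; the pair is not acceptable.

Forward: A=3 T=5 G=6 C=5 → Tm = 2·8 + 4·11 = 60°C.
Reverse: A=7 T=6 G=1 C=5 → Tm = 2·13 + 4·6 = 50°C.
|ΔTm| = |60 − 50| = 10°C, > 6°C.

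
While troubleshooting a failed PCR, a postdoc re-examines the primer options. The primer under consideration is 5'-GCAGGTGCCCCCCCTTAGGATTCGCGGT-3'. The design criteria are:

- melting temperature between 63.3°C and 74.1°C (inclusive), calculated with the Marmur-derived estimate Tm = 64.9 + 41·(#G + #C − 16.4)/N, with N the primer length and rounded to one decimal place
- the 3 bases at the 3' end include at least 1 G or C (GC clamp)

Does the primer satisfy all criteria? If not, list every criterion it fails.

Base counts: A=3, T=6, G=9, C=10 (length 28).
Tm: Tm = 64.9 + 41·(19 − 16.4)/28 = 68.7°C ✓
GC clamp: 3' end GGT has 2 G/C ✓

Meets all criteria.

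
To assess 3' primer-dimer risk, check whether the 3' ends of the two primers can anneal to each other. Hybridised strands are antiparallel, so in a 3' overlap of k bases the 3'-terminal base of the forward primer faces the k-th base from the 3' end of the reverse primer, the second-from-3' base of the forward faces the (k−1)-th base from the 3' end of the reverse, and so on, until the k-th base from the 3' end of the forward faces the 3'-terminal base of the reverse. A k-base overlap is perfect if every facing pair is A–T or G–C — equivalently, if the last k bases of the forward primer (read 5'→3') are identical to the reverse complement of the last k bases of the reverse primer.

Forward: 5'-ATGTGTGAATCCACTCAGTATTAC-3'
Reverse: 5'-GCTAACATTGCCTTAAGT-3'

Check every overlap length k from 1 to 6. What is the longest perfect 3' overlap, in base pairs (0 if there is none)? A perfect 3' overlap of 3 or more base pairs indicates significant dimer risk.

Last 6 bases (5'→3') — forward …TATTAC, reverse …TTAAGT.
Reverse complement of the reverse primer's last 6 bases: ACTTAA; its first k bases are the reverse complement of the reverse primer's last k bases, so a perfect k-base overlap needs the forward primer's last k bases to equal them.
Comparing (forward last k vs required): k=1: C vs A ✗; k=2: AC vs AC ✓; k=3: TAC vs ACT ✗; k=4: TTAC vs ACTT ✗; k=5: ATTAC vs ACTTA ✗; k=6: TATTAC vs ACTTAA ✗.
Only k = 2 is perfect, so the longest perfect 3' overlap is 2.

Longest perfect overlap: 2 complementary base pairs; below the dimer-risk threshold (threshold 3).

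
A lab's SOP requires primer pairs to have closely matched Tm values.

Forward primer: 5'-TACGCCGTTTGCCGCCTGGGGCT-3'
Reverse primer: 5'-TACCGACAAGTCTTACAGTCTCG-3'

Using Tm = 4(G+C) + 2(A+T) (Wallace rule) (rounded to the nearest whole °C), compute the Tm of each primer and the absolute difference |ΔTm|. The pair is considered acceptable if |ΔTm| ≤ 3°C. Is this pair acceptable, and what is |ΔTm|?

|ΔTm| = 10°C; the pair is not acceptable.

Forward: A=1 T=6 G=8 C=8 → Tm = 2·7 + 4·16 = 78°C.
Reverse: A=6 T=6 G=4 C=7 → Tm = 2·12 + 4·11 = 68°C.
|ΔTm| = |78 − 68| = 10°C, > 3°C.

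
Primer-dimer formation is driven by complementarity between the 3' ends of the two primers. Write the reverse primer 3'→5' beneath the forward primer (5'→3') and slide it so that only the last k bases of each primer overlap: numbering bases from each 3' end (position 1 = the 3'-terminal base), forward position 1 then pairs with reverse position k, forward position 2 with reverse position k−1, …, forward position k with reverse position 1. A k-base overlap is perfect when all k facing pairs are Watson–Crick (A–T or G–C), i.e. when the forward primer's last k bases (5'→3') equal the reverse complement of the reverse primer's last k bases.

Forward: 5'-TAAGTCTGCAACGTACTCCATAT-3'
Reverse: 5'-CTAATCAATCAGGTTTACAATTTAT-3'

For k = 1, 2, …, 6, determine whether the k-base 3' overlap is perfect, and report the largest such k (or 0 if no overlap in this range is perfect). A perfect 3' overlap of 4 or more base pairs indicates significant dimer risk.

Last 6 bases (5'→3') — forward …CCATAT, reverse …ATTTAT.
Reverse complement of the reverse primer's last 6 bases: ATAAAT; its first k bases are the reverse complement of the reverse primer's last k bases, so a perfect k-base overlap needs the forward primer's last k bases to equal them.
Comparing (forward last k vs required): k=1: T vs A ✗; k=2: AT vs AT ✓; k=3: TAT vs ATA ✗; k=4: ATAT vs ATAA ✗; k=5: CATAT vs ATAAA ✗; k=6: CCATAT vs ATAAAT ✗.
Only k = 2 is perfect, so the longest perfect 3' overlap is 2.

Longest perfect overlap: 2 complementary base pairs; below the dimer-risk threshold (threshold 4).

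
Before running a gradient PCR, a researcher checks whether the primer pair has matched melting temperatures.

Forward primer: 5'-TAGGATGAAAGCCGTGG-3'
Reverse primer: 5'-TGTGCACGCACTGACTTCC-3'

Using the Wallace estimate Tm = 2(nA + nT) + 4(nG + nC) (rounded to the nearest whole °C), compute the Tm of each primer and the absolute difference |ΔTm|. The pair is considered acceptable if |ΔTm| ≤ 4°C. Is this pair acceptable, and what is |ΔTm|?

|ΔTm| = 8°C; the pair is not acceptable.

Forward: A=5 T=3 G=7 C=2 → Tm = 2·8 + 4·9 = 52°C.
Reverse: A=3 T=5 G=4 C=7 → Tm = 2·8 + 4·11 = 60°C.
|ΔTm| = |52 − 60| = 8°C, > 4°C.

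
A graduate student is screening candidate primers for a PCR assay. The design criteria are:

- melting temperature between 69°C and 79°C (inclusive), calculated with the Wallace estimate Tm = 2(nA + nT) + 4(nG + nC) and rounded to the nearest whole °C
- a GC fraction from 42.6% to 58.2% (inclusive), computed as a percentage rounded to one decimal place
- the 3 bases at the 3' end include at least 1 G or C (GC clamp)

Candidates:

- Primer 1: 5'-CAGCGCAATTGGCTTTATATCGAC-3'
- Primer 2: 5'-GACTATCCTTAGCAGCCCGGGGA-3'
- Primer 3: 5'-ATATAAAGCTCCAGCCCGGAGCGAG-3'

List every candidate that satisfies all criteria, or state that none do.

Primer 1 (24 nt, A=6 T=7 G=5 C=6): Tm = 2·13 + 4·11 = 70°C ✓; GC 11/24 = 45.8% ✓; 3' end GAC has 2 G/C ✓ — passes.
Primer 2 (23 nt, A=5 T=4 G=7 C=7): Tm = 2·9 + 4·14 = 74°C ✓; GC 14/23 = 60.9%, outside 42.6–58.2% ✗; 3' end GGA has 2 G/C ✓ — fails.
Primer 3 (25 nt, A=8 T=3 G=7 C=7): Tm = 2·11 + 4·14 = 78°C ✓; GC 14/25 = 56.0% ✓; 3' end GAG has 2 G/C ✓ — passes.

Primer 1 and Primer 3.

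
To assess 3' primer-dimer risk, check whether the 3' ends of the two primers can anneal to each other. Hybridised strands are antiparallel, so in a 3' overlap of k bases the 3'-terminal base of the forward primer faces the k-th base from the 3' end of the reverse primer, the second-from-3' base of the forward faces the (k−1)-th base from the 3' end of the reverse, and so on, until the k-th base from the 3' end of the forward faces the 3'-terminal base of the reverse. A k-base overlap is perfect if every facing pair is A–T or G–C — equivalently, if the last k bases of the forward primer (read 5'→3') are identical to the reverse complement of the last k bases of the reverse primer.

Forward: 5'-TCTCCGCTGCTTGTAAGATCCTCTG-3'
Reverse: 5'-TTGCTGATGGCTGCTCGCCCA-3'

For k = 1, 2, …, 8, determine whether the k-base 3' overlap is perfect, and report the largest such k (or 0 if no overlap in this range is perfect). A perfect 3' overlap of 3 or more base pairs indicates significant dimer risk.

Last 8 bases (5'→3') — forward …ATCCTCTG, reverse …CTCGCCCA.
Reverse complement of the reverse primer's last 8 bases: TGGGCGAG; its first k bases are the reverse complement of the reverse primer's last k bases, so a perfect k-base overlap needs the forward primer's last k bases to equal them.
Comparing (forward last k vs required): k=1: G vs T ✗; k=2: TG vs TG ✓; k=3: CTG vs TGG ✗; k=4: TCTG vs TGGG ✗; k=5: CTCTG vs TGGGC ✗; k=6: CCTCTG vs TGGGCG ✗; k=7: TCCTCTG vs TGGGCGA ✗; k=8: ATCCTCTG vs TGGGCGAG ✗.
Only k = 2 is perfect, so the longest perfect 3' overlap is 2.

Longest perfect overlap: 2 complementary base pairs; below the dimer-risk threshold (threshold 3).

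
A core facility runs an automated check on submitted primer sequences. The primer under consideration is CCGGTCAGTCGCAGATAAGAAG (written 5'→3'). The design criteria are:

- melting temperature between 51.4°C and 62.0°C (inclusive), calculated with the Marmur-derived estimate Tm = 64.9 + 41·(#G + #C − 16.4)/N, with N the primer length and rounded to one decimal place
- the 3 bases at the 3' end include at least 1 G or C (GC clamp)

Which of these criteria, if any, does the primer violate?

Base counts: A=7, T=3, G=7, C=5 (length 22).
Tm: Tm = 64.9 + 41·(12 − 16.4)/22 = 56.7°C ✓
GC clamp: 3' end AAG has 1 G/C ✓

Meets all criteria.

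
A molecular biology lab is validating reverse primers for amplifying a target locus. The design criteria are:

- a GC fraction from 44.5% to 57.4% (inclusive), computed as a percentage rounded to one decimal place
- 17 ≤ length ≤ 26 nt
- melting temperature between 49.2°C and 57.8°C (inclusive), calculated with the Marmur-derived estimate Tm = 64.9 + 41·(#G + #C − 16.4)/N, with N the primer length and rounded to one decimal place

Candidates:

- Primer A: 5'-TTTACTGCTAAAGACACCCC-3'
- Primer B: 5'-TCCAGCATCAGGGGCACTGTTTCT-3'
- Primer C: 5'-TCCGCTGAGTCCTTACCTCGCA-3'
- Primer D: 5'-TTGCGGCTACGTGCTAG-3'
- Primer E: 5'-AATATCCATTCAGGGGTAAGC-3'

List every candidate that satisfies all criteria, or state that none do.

Primer A only.

Primer A (20 nt, A=6 T=5 G=2 C=7): GC 9/20 = 45.0% ✓; length 20 ✓; Tm = 64.9 + 41·(9 − 16.4)/20 = 49.7°C ✓ — passes.
Primer B (24 nt, A=4 T=7 G=6 C=7): GC 13/24 = 54.2% ✓; length 24 ✓; Tm = 64.9 + 41·(13 − 16.4)/24 = 59.1°C, outside 49.2–57.8°C ✗ — fails.
Primer C (22 nt, A=3 T=6 G=4 C=9): GC 13/22 = 59.1%, outside 44.5–57.4% ✗; length 22 ✓; Tm = 64.9 + 41·(13 − 16.4)/22 = 58.6°C, outside 49.2–57.8°C ✗ — fails.
Primer D (17 nt, A=2 T=5 G=6 C=4): GC 10/17 = 58.8%, outside 44.5–57.4% ✗; length 17 ✓; Tm = 64.9 + 41·(10 − 16.4)/17 = 49.5°C ✓ — fails.
Primer E (21 nt, A=7 T=5 G=5 C=4): GC 9/21 = 42.9%, outside 44.5–57.4% ✗; length 21 ✓; Tm = 64.9 + 41·(9 − 16.4)/21 = 50.5°C ✓ — fails.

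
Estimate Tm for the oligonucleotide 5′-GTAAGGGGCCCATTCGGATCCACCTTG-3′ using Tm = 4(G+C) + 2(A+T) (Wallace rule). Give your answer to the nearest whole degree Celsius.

86°C

Base counts: A=5, T=6, G=8, C=8 (length 27).
Tm = 2·(5+6) + 4·(8+8) = 2·11 + 4·16 = 22 + 64 = 86°C.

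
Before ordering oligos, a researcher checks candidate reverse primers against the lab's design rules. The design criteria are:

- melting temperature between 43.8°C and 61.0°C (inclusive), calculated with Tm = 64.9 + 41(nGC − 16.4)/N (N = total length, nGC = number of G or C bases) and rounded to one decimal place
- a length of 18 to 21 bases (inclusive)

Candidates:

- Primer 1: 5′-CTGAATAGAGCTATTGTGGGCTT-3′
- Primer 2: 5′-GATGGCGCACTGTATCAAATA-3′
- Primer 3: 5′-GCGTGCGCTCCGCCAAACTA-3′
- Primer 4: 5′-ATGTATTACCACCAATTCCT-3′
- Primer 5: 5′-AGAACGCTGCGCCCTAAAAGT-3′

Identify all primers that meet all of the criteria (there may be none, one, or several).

Primer 1 (23 nt, A=5 T=8 G=7 C=3): Tm = 64.9 + 41·(10 − 16.4)/23 = 53.5°C ✓; length 23, outside 18–21 ✗ — fails.
Primer 2 (21 nt, A=7 T=5 G=5 C=4): Tm = 64.9 + 41·(9 − 16.4)/21 = 50.5°C ✓; length 21 ✓ — passes.
Primer 3 (20 nt, A=4 T=3 G=5 C=8): Tm = 64.9 + 41·(13 − 16.4)/20 = 57.9°C ✓; length 20 ✓ — passes.
Primer 4 (20 nt, A=6 T=7 G=1 C=6): Tm = 64.9 + 41·(7 − 16.4)/20 = 45.6°C ✓; length 20 ✓ — passes.
Primer 5 (21 nt, A=7 T=3 G=5 C=6): Tm = 64.9 + 41·(11 − 16.4)/21 = 54.4°C ✓; length 21 ✓ — passes.

Primer 2, Primer 3, Primer 4 and Primer 5.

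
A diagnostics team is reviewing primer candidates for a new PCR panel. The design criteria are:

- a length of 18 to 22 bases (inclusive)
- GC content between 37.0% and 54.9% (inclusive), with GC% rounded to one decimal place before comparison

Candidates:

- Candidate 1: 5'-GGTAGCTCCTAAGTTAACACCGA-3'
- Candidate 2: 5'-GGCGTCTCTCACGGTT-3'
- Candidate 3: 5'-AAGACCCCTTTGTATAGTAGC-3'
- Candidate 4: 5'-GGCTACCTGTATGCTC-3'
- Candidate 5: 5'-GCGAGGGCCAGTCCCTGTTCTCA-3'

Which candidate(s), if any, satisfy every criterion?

Candidate 1 (23 nt, A=7 T=5 G=5 C=6): length 23, outside 18–22 ✗; GC 11/23 = 47.8% ✓ — fails.
Candidate 2 (16 nt, A=1 T=5 G=5 C=5): length 16, outside 18–22 ✗; GC 10/16 = 62.5%, outside 37.0–54.9% ✗ — fails.
Candidate 3 (21 nt, A=6 T=6 G=4 C=5): length 21 ✓; GC 9/21 = 42.9% ✓ — passes.
Candidate 4 (16 nt, A=2 T=5 G=4 C=5): length 16, outside 18–22 ✗; GC 9/16 = 56.3%, outside 37.0–54.9% ✗ — fails.
Candidate 5 (23 nt, A=3 T=5 G=7 C=8): length 23, outside 18–22 ✗; GC 15/23 = 65.2%, outside 37.0–54.9% ✗ — fails.

Candidate 3 only.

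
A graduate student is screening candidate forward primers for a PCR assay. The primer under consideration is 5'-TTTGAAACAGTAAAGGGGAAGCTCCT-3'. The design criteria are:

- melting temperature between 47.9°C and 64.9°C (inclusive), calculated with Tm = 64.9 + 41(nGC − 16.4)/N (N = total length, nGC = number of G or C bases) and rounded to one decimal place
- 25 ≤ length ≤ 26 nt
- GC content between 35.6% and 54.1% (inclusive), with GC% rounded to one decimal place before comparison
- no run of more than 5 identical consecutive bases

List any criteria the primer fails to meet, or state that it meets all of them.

Base counts: A=9, T=6, G=7, C=4 (length 26).
Tm: Tm = 64.9 + 41·(11 − 16.4)/26 = 56.4°C ✓
length: length 26 ✓
GC content: GC 11/26 = 42.3% ✓
homopolymer run: longest run = 4 ✓

Meets all criteria.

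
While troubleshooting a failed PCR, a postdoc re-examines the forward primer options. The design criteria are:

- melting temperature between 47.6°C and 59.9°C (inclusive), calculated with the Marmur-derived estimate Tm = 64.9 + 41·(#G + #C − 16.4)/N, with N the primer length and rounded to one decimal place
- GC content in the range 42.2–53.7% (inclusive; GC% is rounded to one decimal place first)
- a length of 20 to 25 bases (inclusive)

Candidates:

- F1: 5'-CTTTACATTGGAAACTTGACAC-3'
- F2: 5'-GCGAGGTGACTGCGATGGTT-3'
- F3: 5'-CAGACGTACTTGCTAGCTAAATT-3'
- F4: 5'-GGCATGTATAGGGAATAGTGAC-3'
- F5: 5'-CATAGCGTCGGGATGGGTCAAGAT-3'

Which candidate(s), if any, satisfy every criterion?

F4 only.

F1 (22 nt, A=7 T=7 G=3 C=5): Tm = 64.9 + 41·(8 − 16.4)/22 = 49.2°C ✓; GC 8/22 = 36.4%, outside 42.2–53.7% ✗; length 22 ✓ — fails.
F2 (20 nt, A=3 T=5 G=9 C=3): Tm = 64.9 + 41·(12 − 16.4)/20 = 55.9°C ✓; GC 12/20 = 60.0%, outside 42.2–53.7% ✗; length 20 ✓ — fails.
F3 (23 nt, A=7 T=7 G=4 C=5): Tm = 64.9 + 41·(9 − 16.4)/23 = 51.7°C ✓; GC 9/23 = 39.1%, outside 42.2–53.7% ✗; length 23 ✓ — fails.
F4 (22 nt, A=7 T=5 G=8 C=2): Tm = 64.9 + 41·(10 − 16.4)/22 = 53.0°C ✓; GC 10/22 = 45.5% ✓; length 22 ✓ — passes.
F5 (24 nt, A=6 T=5 G=9 C=4): Tm = 64.9 + 41·(13 − 16.4)/24 = 59.1°C ✓; GC 13/24 = 54.2%, outside 42.2–53.7% ✗; length 24 ✓ — fails.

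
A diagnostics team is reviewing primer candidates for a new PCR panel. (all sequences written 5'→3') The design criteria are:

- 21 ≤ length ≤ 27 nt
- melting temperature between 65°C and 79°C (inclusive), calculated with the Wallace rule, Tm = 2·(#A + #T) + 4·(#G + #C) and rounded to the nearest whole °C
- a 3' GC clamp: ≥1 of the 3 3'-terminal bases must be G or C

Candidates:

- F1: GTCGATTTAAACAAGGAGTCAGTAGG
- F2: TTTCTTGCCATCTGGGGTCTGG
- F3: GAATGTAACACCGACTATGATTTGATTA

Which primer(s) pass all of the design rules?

F1 and F2.

F1 (26 nt, A=9 T=6 G=8 C=3): length 26 ✓; Tm = 2·15 + 4·11 = 74°C ✓; 3' end AGG has 2 G/C ✓ — passes.
F2 (22 nt, A=1 T=9 G=7 C=5): length 22 ✓; Tm = 2·10 + 4·12 = 68°C ✓; 3' end TGG has 2 G/C ✓ — passes.
F3 (28 nt, A=10 T=9 G=5 C=4): length 28, outside 21–27 ✗; Tm = 2·19 + 4·9 = 74°C ✓; 3' end TTA has 0 G/C, need ≥1 ✗ — fails.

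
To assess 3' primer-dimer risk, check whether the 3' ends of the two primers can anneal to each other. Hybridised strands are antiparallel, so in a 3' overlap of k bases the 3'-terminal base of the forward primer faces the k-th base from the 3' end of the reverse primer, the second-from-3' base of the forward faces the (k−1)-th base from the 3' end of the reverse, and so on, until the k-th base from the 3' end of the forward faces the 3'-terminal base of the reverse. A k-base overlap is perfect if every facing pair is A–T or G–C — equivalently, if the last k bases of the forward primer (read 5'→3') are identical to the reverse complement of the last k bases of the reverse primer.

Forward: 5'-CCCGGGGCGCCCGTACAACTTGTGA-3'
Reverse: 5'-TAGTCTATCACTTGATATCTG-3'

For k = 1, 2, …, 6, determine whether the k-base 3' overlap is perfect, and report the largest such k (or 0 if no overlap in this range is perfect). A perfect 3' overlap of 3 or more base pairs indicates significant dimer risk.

Last 6 bases (5'→3') — forward …TTGTGA, reverse …TATCTG.
Reverse complement of the reverse primer's last 6 bases: CAGATA; its first k bases are the reverse complement of the reverse primer's last k bases, so a perfect k-base overlap needs the forward primer's last k bases to equal them.
Comparing (forward last k vs required): k=1: A vs C ✗; k=2: GA vs CA ✗; k=3: TGA vs CAG ✗; k=4: GTGA vs CAGA ✗; k=5: TGTGA vs CAGAT ✗; k=6: TTGTGA vs CAGATA ✗.
No overlap length from 1 to 6 is perfect, so the longest perfect 3' overlap is 0.

Longest perfect overlap: 0 complementary base pairs; below the dimer-risk threshold (threshold 3).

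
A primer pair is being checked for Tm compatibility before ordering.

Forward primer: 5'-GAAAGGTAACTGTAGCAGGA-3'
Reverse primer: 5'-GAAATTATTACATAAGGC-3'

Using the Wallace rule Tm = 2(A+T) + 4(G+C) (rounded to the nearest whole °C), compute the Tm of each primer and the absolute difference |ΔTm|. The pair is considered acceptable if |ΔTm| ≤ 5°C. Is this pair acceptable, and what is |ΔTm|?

|ΔTm| = 12°C; the pair is not acceptable.

Forward: A=8 T=3 G=7 C=2 → Tm = 2·11 + 4·9 = 58°C.
Reverse: A=8 T=5 G=3 C=2 → Tm = 2·13 + 4·5 = 46°C.
|ΔTm| = |58 − 46| = 12°C, > 5°C.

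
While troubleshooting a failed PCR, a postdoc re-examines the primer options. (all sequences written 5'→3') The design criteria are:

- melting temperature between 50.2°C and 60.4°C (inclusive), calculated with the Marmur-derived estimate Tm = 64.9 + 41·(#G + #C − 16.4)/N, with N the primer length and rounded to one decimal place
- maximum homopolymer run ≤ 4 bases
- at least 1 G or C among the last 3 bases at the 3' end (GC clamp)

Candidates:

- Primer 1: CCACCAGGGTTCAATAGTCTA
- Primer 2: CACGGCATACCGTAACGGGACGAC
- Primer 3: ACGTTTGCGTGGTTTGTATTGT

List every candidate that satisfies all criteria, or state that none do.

Primer 1 (21 nt, A=6 T=5 G=4 C=6): Tm = 64.9 + 41·(10 − 16.4)/21 = 52.4°C ✓; longest run = 3 ✓; 3' end CTA has 1 G/C ✓ — passes.
Primer 2 (24 nt, A=7 T=2 G=7 C=8): Tm = 64.9 + 41·(15 − 16.4)/24 = 62.5°C, outside 50.2–60.4°C ✗; longest run = 3 ✓; 3' end GAC has 2 G/C ✓ — fails.
Primer 3 (22 nt, A=2 T=11 G=7 C=2): Tm = 64.9 + 41·(9 − 16.4)/22 = 51.1°C ✓; longest run = 3 ✓; 3' end TGT has 1 G/C ✓ — passes.

Primer 1 and Primer 3.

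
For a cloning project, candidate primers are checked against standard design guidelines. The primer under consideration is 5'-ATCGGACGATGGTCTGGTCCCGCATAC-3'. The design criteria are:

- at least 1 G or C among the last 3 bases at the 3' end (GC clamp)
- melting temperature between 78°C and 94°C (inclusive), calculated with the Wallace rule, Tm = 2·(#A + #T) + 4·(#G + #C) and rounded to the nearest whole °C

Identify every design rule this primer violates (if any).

Base counts: A=5, T=6, G=8, C=8 (length 27).
GC clamp: 3' end TAC has 1 G/C ✓
Tm: Tm = 2·11 + 4·16 = 86°C ✓

Meets all criteria.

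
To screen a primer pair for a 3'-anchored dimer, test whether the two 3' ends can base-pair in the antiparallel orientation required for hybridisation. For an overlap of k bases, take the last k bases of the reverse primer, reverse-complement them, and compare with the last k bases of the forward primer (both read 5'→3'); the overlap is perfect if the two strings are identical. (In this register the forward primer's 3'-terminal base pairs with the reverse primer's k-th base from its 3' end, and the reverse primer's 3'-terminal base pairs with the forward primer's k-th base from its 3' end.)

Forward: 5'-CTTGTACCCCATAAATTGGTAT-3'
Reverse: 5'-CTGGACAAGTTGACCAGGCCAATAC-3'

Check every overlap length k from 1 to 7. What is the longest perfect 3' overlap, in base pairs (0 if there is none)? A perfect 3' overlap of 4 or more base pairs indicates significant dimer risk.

Longest perfect overlap: 4 complementary base pairs; significant dimer risk (threshold 4).

Last 7 bases (5'→3') — forward …TTGGTAT, reverse …CCAATAC.
Reverse complement of the reverse primer's last 7 bases: GTATTGG; its first k bases are the reverse complement of the reverse primer's last k bases, so a perfect k-base overlap needs the forward primer's last k bases to equal them.
Comparing (forward last k vs required): k=1: T vs G ✗; k=2: AT vs GT ✗; k=3: TAT vs GTA ✗; k=4: GTAT vs GTAT ✓; k=5: GGTAT vs GTATT ✗; k=6: TGGTAT vs GTATTG ✗; k=7: TTGGTAT vs GTATTGG ✗.
Only k = 4 is perfect, so the longest perfect 3' overlap is 4.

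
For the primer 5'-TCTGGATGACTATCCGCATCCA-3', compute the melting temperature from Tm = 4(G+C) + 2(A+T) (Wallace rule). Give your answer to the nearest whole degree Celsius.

Base counts: A=5, T=6, G=4, C=7 (length 22).
Tm = 2·(5+6) + 4·(4+7) = 2·11 + 4·11 = 22 + 44 = 66°C.

66°C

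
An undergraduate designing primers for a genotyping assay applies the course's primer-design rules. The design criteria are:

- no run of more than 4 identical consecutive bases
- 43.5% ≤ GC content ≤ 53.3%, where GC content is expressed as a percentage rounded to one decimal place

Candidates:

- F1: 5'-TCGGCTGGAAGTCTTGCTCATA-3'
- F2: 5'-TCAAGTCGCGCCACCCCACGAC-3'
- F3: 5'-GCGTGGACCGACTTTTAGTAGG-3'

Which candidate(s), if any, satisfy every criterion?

F1 only.

F1 (22 nt, A=4 T=7 G=6 C=5): longest run = 2 ✓; GC 11/22 = 50.0% ✓ — passes.
F2 (22 nt, A=5 T=2 G=4 C=11): longest run = 4 ✓; GC 15/22 = 68.2%, outside 43.5–53.3% ✗ — fails.
F3 (22 nt, A=4 T=6 G=8 C=4): longest run = 4 ✓; GC 12/22 = 54.5%, outside 43.5–53.3% ✗ — fails.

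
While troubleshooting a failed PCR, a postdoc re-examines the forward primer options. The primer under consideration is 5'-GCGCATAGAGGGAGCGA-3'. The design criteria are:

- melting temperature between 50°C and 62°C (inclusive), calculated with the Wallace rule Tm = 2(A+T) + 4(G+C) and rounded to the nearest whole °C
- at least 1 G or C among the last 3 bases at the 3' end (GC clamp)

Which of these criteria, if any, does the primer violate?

Base counts: A=5, T=1, G=8, C=3 (length 17).
Tm: Tm = 2·6 + 4·11 = 56°C ✓
GC clamp: 3' end CGA has 2 G/C ✓

Meets all criteria.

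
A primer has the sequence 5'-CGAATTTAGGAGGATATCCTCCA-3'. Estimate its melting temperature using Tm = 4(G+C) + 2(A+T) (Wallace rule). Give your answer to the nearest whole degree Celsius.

Base counts: A=7, T=6, G=5, C=5 (length 23).
Tm = 2·(7+6) + 4·(5+5) = 2·13 + 4·10 = 26 + 40 = 66°C.

66°C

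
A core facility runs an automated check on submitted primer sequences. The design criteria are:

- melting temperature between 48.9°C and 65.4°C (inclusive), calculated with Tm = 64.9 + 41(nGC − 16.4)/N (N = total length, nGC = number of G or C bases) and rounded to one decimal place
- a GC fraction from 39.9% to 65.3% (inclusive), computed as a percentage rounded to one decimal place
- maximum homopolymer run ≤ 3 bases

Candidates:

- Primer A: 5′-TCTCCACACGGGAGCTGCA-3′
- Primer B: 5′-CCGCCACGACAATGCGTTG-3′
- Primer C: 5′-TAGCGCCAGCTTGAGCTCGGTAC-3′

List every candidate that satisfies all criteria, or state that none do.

Primer A (19 nt, A=4 T=3 G=5 C=7): Tm = 64.9 + 41·(12 − 16.4)/19 = 55.4°C ✓; GC 12/19 = 63.2% ✓; longest run = 3 ✓ — passes.
Primer B (19 nt, A=4 T=3 G=5 C=7): Tm = 64.9 + 41·(12 − 16.4)/19 = 55.4°C ✓; GC 12/19 = 63.2% ✓; longest run = 2 ✓ — passes.
Primer C (23 nt, A=4 T=5 G=7 C=7): Tm = 64.9 + 41·(14 − 16.4)/23 = 60.6°C ✓; GC 14/23 = 60.9% ✓; longest run = 2 ✓ — passes.

Primer A, Primer B and Primer C.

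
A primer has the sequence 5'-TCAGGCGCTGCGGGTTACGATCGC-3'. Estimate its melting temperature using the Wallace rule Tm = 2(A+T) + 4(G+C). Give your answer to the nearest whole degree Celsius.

Base counts: A=3, T=5, G=9, C=7 (length 24).
Tm = 2·(3+5) + 4·(9+7) = 2·8 + 4·16 = 16 + 64 = 80°C.

80°C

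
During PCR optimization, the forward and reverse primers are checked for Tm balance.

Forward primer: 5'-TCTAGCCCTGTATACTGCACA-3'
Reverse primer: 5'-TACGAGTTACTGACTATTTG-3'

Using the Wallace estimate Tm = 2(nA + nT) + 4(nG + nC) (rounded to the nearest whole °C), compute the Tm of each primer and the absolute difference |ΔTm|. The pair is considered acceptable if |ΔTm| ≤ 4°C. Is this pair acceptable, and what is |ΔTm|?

|ΔTm| = 8°C; the pair is not acceptable.

Forward: A=5 T=6 G=3 C=7 → Tm = 2·11 + 4·10 = 62°C.
Reverse: A=5 T=8 G=4 C=3 → Tm = 2·13 + 4·7 = 54°C.
|ΔTm| = |62 − 54| = 8°C, > 4°C.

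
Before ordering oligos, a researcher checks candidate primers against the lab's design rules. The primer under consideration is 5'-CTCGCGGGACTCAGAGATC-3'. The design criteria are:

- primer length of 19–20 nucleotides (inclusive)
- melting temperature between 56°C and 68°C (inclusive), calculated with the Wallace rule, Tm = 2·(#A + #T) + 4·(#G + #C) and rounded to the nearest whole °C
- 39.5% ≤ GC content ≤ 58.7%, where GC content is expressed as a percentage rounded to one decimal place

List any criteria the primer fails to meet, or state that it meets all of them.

Fails: GC content.

Base counts: A=4, T=3, G=6, C=6 (length 19).
length: length 19 ✓
Tm: Tm = 2·7 + 4·12 = 62°C ✓
GC content: GC 12/19 = 63.2%, outside 39.5–58.7% ✗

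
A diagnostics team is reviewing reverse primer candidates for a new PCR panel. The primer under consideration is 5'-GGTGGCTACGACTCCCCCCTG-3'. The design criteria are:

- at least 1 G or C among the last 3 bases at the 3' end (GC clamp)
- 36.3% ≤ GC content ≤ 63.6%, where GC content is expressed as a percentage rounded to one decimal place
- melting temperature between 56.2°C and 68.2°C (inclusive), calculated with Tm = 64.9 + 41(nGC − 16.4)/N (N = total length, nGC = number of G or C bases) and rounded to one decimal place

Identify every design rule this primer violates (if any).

Base counts: A=2, T=4, G=6, C=9 (length 21).
GC clamp: 3' end CTG has 2 G/C ✓
GC content: GC 15/21 = 71.4%, outside 36.3–63.6% ✗
Tm: Tm = 64.9 + 41·(15 − 16.4)/21 = 62.2°C ✓

Fails: GC content.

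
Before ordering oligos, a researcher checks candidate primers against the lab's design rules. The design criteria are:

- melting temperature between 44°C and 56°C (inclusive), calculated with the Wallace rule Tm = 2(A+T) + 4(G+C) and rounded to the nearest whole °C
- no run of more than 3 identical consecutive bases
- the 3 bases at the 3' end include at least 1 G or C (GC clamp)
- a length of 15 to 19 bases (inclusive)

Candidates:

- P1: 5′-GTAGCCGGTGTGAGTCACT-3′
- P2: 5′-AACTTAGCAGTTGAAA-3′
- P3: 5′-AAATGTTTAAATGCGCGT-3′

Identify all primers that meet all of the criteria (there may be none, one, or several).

P3 only.

P1 (19 nt, A=3 T=5 G=7 C=4): Tm = 2·8 + 4·11 = 60°C, outside 44–56°C ✗; longest run = 2 ✓; 3' end ACT has 1 G/C ✓; length 19 ✓ — fails.
P2 (16 nt, A=7 T=4 G=3 C=2): Tm = 2·11 + 4·5 = 42°C, outside 44–56°C ✗; longest run = 3 ✓; 3' end AAA has 0 G/C, need ≥1 ✗; length 16 ✓ — fails.
P3 (18 nt, A=6 T=6 G=4 C=2): Tm = 2·12 + 4·6 = 48°C ✓; longest run = 3 ✓; 3' end CGT has 2 G/C ✓; length 18 ✓ — passes.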